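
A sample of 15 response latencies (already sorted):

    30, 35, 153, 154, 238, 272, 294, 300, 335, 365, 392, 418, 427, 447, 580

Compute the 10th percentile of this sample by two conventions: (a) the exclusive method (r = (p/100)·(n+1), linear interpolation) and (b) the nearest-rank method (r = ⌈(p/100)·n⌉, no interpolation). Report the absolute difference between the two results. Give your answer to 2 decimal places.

n = 15.
(a) r = 1.6; between ranks 1 (30) and 2 (35): 33.
(b) the nearest-rank method: rank 2 → 35.
|33 − 35| = 2.

2.00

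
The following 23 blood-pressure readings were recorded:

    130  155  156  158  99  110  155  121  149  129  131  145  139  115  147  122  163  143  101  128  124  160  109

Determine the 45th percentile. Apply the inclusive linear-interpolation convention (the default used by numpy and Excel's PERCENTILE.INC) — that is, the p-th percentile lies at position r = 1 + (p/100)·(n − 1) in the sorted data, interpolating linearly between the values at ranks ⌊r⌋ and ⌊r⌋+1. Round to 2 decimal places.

Sorted: 99, 101, 109, 110, 115, 121, 122, 124, 128, 129, 130, 131, 139, 143, 145, 147, 149, 155, 155, 156, 158, 160, 163.
n = 23.
r = 1 + (45/100)·(23 − 1) = 1 + 9.9 = 10.9.
Rank 10 is 129 and rank 11 is 130.
Interpolate: 129 + 0.9·(130 − 129) = 129 + 0.9·1 = 129.9.

129.90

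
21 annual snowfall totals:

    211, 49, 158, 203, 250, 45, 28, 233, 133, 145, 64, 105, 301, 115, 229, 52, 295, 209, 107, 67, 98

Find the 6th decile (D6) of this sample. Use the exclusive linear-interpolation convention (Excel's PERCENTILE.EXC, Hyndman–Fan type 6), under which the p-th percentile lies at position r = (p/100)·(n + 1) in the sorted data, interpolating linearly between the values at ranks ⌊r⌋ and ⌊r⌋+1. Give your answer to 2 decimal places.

Sorted: 28, 45, 49, 52, 64, 67, 98, 105, 107, 115, 133, 145, 158, 203, 209, 211, 229, 233, 250, 295, 301.
n = 21.
r = (60/100)·(21 + 1) = 13.2.
Rank 13 is 158 and rank 14 is 203.
Interpolate: 158 + 0.2·(203 − 158) = 158 + 0.2·45 = 167.

167.00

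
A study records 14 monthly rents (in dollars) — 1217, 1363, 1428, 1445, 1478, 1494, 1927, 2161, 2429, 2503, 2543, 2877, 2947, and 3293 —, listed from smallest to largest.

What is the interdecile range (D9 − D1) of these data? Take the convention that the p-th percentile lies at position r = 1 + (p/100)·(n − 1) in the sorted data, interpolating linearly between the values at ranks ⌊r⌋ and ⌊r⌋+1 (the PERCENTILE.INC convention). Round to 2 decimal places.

n = 14.
P10: r = 2.3; ranks 2–3 are 1363, 1428; interpolating gives 1382.5.
P90: r = 12.7; ranks 12–13 are 2877, 2947; interpolating gives 2926.
Difference: 2926 − 1382.5 = 1543.5.

1543.50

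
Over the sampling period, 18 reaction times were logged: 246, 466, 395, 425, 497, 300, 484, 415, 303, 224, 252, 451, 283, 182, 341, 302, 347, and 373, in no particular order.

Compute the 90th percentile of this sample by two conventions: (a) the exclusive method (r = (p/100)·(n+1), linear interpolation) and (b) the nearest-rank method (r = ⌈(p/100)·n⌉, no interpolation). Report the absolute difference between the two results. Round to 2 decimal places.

1.30

Sorted: 182, 224, 246, 252, 283, 300, 302, 303, 341, 347, 373, 395, 415, 425, 451, 466, 484, 497.
n = 18.
(a) r = 17.1; between ranks 17 (484) and 18 (497): 485.3.
(b) the nearest-rank method: rank 17 → 484.
|485.3 − 484| = 1.3.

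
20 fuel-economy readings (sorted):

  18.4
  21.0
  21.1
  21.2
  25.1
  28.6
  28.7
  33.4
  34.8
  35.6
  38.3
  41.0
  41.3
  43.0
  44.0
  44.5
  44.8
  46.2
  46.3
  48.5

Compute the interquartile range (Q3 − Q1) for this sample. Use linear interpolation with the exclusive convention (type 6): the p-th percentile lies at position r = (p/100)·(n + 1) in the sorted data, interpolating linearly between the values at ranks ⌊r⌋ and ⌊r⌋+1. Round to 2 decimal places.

n = 20.
P25: r = 5.25; ranks 5–6 are 25.1, 28.6; interpolating gives 25.975.
P75: r = 15.75; ranks 15–16 are 44.0, 44.5; interpolating gives 44.375.
Difference: 44.375 − 25.975 = 18.4.

18.40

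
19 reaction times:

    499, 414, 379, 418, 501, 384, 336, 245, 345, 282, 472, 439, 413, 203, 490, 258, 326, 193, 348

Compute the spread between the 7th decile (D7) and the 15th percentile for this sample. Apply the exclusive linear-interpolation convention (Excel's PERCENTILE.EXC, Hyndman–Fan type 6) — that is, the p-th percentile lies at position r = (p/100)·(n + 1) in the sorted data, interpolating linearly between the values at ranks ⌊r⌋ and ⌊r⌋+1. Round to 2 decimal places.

173.00

Sorted: 193, 203, 245, 258, 282, 326, 336, 345, 348, 379, 384, 413, 414, 418, 439, 472, 490, 499, 501.
n = 19.
P15: r = 3 (integer) → 245.
P70: r = 14 (integer) → 418.
Difference: 418 − 245 = 173.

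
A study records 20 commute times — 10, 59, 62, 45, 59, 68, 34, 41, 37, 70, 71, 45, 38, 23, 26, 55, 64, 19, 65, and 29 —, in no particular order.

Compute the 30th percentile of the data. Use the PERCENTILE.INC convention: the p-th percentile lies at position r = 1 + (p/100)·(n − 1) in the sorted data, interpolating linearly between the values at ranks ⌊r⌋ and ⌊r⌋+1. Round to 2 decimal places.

Sorted: 10, 19, 23, 26, 29, 34, 37, 38, 41, 45, 45, 55, 59, 59, 62, 64, 65, 68, 70, 71.
n = 20.
r = 1 + (30/100)·(20 − 1) = 1 + 5.7 = 6.7.
Rank 6 is 34 and rank 7 is 37.
Interpolate: 34 + 0.7·(37 − 34) = 34 + 0.7·3 = 36.1.

36.10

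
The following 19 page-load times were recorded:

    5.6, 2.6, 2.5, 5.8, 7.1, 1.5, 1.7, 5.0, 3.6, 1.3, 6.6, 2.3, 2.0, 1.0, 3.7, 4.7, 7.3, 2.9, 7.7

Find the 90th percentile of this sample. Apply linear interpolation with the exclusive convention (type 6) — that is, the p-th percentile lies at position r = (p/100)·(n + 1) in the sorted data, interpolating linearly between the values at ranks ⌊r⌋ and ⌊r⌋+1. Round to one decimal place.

7.3

Sorted: 1.0, 1.3, 1.5, 1.7, 2.0, 2.3, 2.5, 2.6, 2.9, 3.6, 3.7, 4.7, 5.0, 5.6, 5.8, 6.6, 7.1, 7.3, 7.7.
n = 19.
r = (90/100)·(19 + 1) = 18.
r is an integer, so P90 is the value at rank 18: 7.3.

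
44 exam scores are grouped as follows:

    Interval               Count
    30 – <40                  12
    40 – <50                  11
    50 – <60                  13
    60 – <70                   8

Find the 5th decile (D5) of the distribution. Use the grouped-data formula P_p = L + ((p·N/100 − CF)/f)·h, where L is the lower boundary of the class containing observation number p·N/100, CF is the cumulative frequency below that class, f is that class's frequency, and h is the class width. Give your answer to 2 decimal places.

49.09

N = 44; target position k = 50/100 · 44 = 22.
Cumulative frequencies: 12, 23, 36, 44.
Observation 22 falls in the class 40 – <50.
L = 40, CF = 12, f = 11, h = 10.
P50 = 40 + ((22 − 12)/11)·10 = 40 + 9.09091 = 49.0909.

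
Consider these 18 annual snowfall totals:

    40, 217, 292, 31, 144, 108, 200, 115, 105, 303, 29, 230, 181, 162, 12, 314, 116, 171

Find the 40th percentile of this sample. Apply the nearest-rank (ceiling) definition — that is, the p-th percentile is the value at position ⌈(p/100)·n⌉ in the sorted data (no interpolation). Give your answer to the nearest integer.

116

Sorted: 12, 29, 31, 40, 105, 108, 115, 116, 144, 162, 171, 181, 200, 217, 230, 292, 303, 314.
n = 18.
Position = ⌈40/100 · 18⌉ = ⌈7.2⌉ = 8.
The value at rank 8 is 116.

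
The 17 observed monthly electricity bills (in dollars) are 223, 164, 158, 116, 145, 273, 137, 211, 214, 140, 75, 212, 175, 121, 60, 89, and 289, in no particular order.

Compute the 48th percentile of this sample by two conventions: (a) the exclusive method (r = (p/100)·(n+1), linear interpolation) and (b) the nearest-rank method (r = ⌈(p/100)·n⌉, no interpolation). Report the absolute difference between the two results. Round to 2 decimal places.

Sorted: 60, 75, 89, 116, 121, 137, 140, 145, 158, 164, 175, 211, 212, 214, 223, 273, 289.
n = 17.
(a) r = 8.64; between ranks 8 (145) and 9 (158): 153.32.
(b) the nearest-rank method: rank 9 → 158.
|153.32 − 158| = 4.68.

4.68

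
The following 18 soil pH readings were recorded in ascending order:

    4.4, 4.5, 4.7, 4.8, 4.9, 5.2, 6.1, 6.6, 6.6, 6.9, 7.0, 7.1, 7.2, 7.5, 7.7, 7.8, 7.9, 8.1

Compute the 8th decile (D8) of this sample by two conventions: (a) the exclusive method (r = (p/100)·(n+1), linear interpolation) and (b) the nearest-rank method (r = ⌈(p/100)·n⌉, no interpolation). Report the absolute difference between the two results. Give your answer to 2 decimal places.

0.02

n = 18.
(a) r = 15.2; between ranks 15 (7.7) and 16 (7.8): 7.72.
(b) the nearest-rank method: rank 15 → 7.7.
|7.72 − 7.7| = 0.02.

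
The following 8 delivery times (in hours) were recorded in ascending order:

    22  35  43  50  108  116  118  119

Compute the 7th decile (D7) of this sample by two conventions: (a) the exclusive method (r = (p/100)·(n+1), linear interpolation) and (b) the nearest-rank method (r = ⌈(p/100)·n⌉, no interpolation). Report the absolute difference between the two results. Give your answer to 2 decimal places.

n = 8.
(a) r = 6.3; between ranks 6 (116) and 7 (118): 116.6.
(b) the nearest-rank method: rank 6 → 116.
|116.6 − 116| = 0.6.

0.60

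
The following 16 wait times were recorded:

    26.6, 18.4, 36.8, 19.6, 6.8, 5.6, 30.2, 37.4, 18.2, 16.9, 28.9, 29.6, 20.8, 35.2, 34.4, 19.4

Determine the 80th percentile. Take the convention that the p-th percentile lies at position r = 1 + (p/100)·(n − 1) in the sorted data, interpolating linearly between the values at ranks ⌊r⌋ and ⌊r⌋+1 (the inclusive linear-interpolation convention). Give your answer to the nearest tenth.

34.4

Sorted: 5.6, 6.8, 16.9, 18.2, 18.4, 19.4, 19.6, 20.8, 26.6, 28.9, 29.6, 30.2, 34.4, 35.2, 36.8, 37.4.
n = 16.
r = 1 + (80/100)·(16 − 1) = 1 + 12 = 13.
r is an integer, so P80 is the value at rank 13: 34.4.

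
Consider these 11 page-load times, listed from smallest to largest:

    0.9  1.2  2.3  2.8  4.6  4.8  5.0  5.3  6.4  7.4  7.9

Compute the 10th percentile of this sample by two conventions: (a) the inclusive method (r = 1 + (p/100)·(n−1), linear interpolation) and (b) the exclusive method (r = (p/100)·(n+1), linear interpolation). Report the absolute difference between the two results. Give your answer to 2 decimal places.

n = 11.
(a) r = 2 → value at rank 2 = 1.2.
(b) r = 1.2; between ranks 1 (0.9) and 2 (1.2): 0.96.
|1.2 − 0.96| = 0.24.

0.24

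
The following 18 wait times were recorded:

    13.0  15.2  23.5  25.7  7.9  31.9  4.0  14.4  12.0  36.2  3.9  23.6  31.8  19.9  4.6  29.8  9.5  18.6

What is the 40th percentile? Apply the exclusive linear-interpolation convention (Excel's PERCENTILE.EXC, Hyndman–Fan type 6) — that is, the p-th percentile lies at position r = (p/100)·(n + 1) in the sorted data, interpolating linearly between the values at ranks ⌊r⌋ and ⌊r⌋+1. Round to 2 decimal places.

Sorted: 3.9, 4.0, 4.6, 7.9, 9.5, 12.0, 13.0, 14.4, 15.2, 18.6, 19.9, 23.5, 23.6, 25.7, 29.8, 31.8, 31.9, 36.2.
n = 18.
r = (40/100)·(18 + 1) = 7.6.
Rank 7 is 13.0 and rank 8 is 14.4.
Interpolate: 13.0 + 0.6·(14.4 − 13.0) = 13.0 + 0.6·1.4 = 13.84.

13.84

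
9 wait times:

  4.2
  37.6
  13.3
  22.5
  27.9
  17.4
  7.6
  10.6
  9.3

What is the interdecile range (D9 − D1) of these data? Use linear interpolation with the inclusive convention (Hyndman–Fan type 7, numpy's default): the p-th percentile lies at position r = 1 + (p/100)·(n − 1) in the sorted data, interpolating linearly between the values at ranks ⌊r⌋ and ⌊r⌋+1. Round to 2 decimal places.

22.92

Sorted: 4.2, 7.6, 9.3, 10.6, 13.3, 17.4, 22.5, 27.9, 37.6.
n = 9.
P10: r = 1.8; ranks 1–2 are 4.2, 7.6; interpolating gives 6.92.
P90: r = 8.2; ranks 8–9 are 27.9, 37.6; interpolating gives 29.84.
Difference: 29.84 − 6.92 = 22.92.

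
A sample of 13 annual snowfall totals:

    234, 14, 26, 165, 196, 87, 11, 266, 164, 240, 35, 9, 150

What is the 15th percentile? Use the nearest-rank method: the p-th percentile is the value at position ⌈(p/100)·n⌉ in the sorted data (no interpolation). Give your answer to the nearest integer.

Sorted: 9, 11, 14, 26, 35, 87, 150, 164, 165, 196, 234, 240, 266.
n = 13.
Position = ⌈15/100 · 13⌉ = ⌈1.95⌉ = 2.
The value at rank 2 is 11.

11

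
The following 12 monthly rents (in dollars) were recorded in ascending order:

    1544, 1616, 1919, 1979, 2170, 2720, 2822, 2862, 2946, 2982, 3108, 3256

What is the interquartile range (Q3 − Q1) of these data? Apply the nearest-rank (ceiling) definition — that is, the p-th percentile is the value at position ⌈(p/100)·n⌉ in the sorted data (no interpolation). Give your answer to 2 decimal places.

n = 12.
P25: rank ⌈25/100·12⌉ = 3 → 1919.
P75: rank ⌈75/100·12⌉ = 9 → 2946.
Difference: 2946 − 1919 = 1027.

1027.00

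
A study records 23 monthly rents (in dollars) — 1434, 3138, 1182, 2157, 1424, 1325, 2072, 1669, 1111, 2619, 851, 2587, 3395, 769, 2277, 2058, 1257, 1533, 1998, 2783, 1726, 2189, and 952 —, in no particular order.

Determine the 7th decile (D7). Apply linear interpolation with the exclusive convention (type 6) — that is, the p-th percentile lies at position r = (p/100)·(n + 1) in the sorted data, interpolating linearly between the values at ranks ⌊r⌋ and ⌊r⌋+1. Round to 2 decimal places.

Sorted: 769, 851, 952, 1111, 1182, 1257, 1325, 1424, 1434, 1533, 1669, 1726, 1998, 2058, 2072, 2157, 2189, 2277, 2587, 2619, 2783, 3138, 3395.
n = 23.
r = (70/100)·(23 + 1) = 16.8.
Rank 16 is 2157 and rank 17 is 2189.
Interpolate: 2157 + 0.8·(2189 − 2157) = 2157 + 0.8·32 = 2182.6.

2182.60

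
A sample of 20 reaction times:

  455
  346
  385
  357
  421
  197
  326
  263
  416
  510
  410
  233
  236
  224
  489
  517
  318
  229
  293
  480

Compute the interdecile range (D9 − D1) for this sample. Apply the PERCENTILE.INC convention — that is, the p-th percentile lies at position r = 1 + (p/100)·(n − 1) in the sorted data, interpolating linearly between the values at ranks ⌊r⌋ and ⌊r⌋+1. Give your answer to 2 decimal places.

Sorted: 197, 224, 229, 233, 236, 263, 293, 318, 326, 346, 357, 385, 410, 416, 421, 455, 480, 489, 510, 517.
n = 20.
P10: r = 2.9; ranks 2–3 are 224, 229; interpolating gives 228.5.
P90: r = 18.1; ranks 18–19 are 489, 510; interpolating gives 491.1.
Difference: 491.1 − 228.5 = 262.6.

262.60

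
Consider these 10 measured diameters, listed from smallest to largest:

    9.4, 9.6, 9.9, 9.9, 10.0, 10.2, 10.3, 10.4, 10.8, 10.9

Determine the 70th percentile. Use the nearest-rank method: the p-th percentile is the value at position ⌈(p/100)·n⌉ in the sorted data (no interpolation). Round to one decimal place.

n = 10.
Position = ⌈70/100 · 10⌉ = ⌈7⌉ = 7.
The value at rank 7 is 10.3.

10.3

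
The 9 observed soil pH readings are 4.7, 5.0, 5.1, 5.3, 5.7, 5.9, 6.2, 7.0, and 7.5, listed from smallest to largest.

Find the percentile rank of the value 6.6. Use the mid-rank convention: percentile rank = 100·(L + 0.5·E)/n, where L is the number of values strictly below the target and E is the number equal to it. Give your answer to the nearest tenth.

Count below 6.6: L = 7; count equal: E = 0; n = 9.
Percentile rank = 100·(7 + 0.5·0)/9 = 100·7/9 = 77.78.

77.8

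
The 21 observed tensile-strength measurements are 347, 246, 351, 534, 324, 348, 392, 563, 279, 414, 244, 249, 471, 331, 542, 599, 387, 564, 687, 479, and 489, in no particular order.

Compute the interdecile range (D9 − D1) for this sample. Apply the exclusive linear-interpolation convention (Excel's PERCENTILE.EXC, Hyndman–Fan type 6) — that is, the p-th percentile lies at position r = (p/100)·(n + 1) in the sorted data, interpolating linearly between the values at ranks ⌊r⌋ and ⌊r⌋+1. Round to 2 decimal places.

Sorted: 244, 246, 249, 279, 324, 331, 347, 348, 351, 387, 392, 414, 471, 479, 489, 534, 542, 563, 564, 599, 687.
n = 21.
P10: r = 2.2; ranks 2–3 are 246, 249; interpolating gives 246.6.
P90: r = 19.8; ranks 19–20 are 564, 599; interpolating gives 592.
Difference: 592 − 246.6 = 345.4.

345.40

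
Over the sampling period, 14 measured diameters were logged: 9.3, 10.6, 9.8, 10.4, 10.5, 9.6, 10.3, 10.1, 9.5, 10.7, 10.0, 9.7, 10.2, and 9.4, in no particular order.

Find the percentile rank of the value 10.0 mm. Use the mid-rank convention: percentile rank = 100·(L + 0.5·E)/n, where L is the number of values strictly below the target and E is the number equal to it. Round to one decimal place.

46.4

Sorted: 9.3, 9.4, 9.5, 9.6, 9.7, 9.8, 10.0, 10.1, 10.2, 10.3, 10.4, 10.5, 10.6, 10.7.
Count below 10.0: L = 6; count equal: E = 1; n = 14.
Percentile rank = 100·(6 + 0.5·1)/14 = 100·6.5/14 = 46.43.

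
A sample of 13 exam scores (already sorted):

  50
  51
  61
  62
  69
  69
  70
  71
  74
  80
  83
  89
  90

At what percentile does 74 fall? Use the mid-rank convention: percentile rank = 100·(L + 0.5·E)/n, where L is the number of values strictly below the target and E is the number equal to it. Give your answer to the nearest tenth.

Count below 74: L = 8; count equal: E = 1; n = 13.
Percentile rank = 100·(8 + 0.5·1)/13 = 100·8.5/13 = 65.38.

65.4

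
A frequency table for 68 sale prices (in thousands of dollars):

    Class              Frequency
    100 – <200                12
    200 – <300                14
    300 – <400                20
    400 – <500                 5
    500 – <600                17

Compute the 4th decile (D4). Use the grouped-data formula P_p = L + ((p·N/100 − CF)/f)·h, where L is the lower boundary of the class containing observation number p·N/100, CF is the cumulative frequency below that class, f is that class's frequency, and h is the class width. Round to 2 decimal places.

306.00

N = 68; target position k = 40/100 · 68 = 27.2.
Cumulative frequencies: 12, 26, 46, 51, 68.
Observation 27.2 falls in the class 300 – <400.
L = 300, CF = 26, f = 20, h = 100.
P40 = 300 + ((27.2 − 26)/20)·100 = 300 + 6 = 306.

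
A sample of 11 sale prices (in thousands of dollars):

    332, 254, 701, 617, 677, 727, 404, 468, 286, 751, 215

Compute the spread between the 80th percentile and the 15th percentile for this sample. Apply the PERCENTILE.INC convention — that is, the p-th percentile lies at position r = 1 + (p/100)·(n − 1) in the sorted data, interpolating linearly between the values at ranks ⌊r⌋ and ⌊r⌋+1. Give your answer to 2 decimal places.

Sorted: 215, 254, 286, 332, 404, 468, 617, 677, 701, 727, 751.
n = 11.
P15: r = 2.5; ranks 2–3 are 254, 286; interpolating gives 270.
P80: r = 9 (integer) → 701.
Difference: 701 − 270 = 431.

431.00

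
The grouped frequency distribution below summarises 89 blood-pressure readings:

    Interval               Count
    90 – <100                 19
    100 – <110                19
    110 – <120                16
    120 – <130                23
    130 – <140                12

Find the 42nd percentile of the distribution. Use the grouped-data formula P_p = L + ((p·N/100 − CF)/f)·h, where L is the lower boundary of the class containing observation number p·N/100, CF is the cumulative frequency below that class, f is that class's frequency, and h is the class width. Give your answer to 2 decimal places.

N = 89; target position k = 42/100 · 89 = 37.38.
Cumulative frequencies: 19, 38, 54, 77, 89.
Observation 37.38 falls in the class 100 – <110.
L = 100, CF = 19, f = 19, h = 10.
P42 = 100 + ((37.38 − 19)/19)·10 = 100 + 9.67368 = 109.674.

109.67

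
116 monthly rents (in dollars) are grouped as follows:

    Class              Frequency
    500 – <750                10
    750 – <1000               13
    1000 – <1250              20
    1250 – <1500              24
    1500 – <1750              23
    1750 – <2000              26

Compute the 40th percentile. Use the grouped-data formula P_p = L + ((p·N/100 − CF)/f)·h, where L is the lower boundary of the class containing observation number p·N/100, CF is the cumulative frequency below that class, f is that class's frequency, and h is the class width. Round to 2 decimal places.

1285.42

N = 116; target position k = 40/100 · 116 = 46.4.
Cumulative frequencies: 10, 23, 43, 67, 90, 116.
Observation 46.4 falls in the class 1250 – <1500.
L = 1250, CF = 43, f = 24, h = 250.
P40 = 1250 + ((46.4 − 43)/24)·250 = 1250 + 35.4167 = 1285.42.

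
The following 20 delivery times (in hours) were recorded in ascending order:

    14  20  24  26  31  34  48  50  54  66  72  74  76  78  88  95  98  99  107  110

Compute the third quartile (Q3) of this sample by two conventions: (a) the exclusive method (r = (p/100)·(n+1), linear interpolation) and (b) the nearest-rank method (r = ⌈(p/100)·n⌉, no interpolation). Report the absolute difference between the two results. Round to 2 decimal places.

n = 20.
(a) r = 15.75; between ranks 15 (88) and 16 (95): 93.25.
(b) the nearest-rank method: rank 15 → 88.
|93.25 − 88| = 5.25.

5.25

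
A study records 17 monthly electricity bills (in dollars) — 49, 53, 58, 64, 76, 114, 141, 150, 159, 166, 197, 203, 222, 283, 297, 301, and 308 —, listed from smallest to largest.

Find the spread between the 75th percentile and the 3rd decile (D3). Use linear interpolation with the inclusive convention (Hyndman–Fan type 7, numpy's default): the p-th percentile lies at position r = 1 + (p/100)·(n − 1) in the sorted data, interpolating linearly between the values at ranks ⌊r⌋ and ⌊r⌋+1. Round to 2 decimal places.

n = 17.
P30: r = 5.8; ranks 5–6 are 76, 114; interpolating gives 106.4.
P75: r = 13 (integer) → 222.
Difference: 222 − 106.4 = 115.6.

115.60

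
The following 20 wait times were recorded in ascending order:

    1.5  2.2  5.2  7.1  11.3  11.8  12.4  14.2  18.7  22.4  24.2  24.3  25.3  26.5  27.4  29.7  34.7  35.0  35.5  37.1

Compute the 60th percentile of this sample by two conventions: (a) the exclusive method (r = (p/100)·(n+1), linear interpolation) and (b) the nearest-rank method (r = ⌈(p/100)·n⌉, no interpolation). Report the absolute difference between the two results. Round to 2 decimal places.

n = 20.
(a) r = 12.6; between ranks 12 (24.3) and 13 (25.3): 24.9.
(b) the nearest-rank method: rank 12 → 24.3.
|24.9 − 24.3| = 0.6.

0.60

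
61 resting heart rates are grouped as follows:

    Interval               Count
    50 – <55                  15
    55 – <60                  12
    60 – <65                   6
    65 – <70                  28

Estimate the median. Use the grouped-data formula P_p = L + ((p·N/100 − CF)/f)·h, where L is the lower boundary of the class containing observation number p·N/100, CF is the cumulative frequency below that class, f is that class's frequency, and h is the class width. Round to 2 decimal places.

N = 61; target position k = 50/100 · 61 = 30.5.
Cumulative frequencies: 15, 27, 33, 61.
Observation 30.5 falls in the class 60 – <65.
L = 60, CF = 27, f = 6, h = 5.
P50 = 60 + ((30.5 − 27)/6)·5 = 60 + 2.91667 = 62.9167.

62.92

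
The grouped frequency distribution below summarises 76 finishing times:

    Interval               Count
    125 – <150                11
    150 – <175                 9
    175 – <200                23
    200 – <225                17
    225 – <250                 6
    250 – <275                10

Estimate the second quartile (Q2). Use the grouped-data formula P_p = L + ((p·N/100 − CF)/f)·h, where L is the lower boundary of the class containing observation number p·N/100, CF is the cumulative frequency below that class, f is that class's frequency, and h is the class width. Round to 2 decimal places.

194.57

N = 76; target position k = 50/100 · 76 = 38.
Cumulative frequencies: 11, 20, 43, 60, 66, 76.
Observation 38 falls in the class 175 – <200.
L = 175, CF = 20, f = 23, h = 25.
P50 = 175 + ((38 − 20)/23)·25 = 175 + 19.5652 = 194.565.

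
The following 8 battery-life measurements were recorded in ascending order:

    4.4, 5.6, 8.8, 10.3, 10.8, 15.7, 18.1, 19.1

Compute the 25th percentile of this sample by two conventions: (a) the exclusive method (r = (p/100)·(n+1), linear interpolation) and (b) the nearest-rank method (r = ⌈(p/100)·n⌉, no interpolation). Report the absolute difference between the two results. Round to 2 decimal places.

n = 8.
(a) r = 2.25; between ranks 2 (5.6) and 3 (8.8): 6.4.
(b) the nearest-rank method: rank 2 → 5.6.
|6.4 − 5.6| = 0.8.

0.80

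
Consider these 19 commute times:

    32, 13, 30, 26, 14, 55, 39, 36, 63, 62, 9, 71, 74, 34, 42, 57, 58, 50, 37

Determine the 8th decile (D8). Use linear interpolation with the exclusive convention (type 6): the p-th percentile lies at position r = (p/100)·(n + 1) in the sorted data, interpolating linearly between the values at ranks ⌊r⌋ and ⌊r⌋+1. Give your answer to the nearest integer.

Sorted: 9, 13, 14, 26, 30, 32, 34, 36, 37, 39, 42, 50, 55, 57, 58, 62, 63, 71, 74.
n = 19.
r = (80/100)·(19 + 1) = 16.
r is an integer, so P80 is the value at rank 16: 62.

62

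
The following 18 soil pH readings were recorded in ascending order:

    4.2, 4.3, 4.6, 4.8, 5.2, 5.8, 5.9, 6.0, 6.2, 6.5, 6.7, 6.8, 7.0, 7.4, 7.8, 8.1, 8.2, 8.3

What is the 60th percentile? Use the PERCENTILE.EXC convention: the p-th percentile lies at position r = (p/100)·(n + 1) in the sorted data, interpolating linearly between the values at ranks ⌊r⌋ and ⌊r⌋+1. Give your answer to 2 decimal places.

6.74

n = 18.
r = (60/100)·(18 + 1) = 11.4.
Rank 11 is 6.7 and rank 12 is 6.8.
Interpolate: 6.7 + 0.4·(6.8 − 6.7) = 6.7 + 0.4·0.1 = 6.74.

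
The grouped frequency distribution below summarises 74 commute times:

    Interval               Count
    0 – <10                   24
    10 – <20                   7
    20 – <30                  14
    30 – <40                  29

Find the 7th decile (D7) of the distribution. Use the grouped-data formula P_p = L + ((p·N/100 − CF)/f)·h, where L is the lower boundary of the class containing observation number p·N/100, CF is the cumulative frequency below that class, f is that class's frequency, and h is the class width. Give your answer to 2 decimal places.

N = 74; target position k = 70/100 · 74 = 51.8.
Cumulative frequencies: 24, 31, 45, 74.
Observation 51.8 falls in the class 30 – <40.
L = 30, CF = 45, f = 29, h = 10.
P70 = 30 + ((51.8 − 45)/29)·10 = 30 + 2.34483 = 32.3448.

32.34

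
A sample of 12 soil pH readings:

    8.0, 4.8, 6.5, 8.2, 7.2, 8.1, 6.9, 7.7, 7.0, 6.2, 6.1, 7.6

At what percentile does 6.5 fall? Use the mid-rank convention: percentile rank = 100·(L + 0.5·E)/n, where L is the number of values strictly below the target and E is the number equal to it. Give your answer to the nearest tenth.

Sorted: 4.8, 6.1, 6.2, 6.5, 6.9, 7.0, 7.2, 7.6, 7.7, 8.0, 8.1, 8.2.
Count below 6.5: L = 3; count equal: E = 1; n = 12.
Percentile rank = 100·(3 + 0.5·1)/12 = 100·3.5/12 = 29.17.

29.2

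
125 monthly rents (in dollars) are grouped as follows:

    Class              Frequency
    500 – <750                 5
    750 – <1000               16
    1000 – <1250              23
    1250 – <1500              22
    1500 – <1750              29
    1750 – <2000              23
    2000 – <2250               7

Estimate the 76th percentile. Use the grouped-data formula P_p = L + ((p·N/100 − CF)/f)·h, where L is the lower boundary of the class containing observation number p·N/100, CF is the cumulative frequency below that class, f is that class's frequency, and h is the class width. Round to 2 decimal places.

N = 125; target position k = 76/100 · 125 = 95.
Cumulative frequencies: 5, 21, 44, 66, 95, 118, 125.
Observation 95 falls in the class 1500 – <1750.
L = 1500, CF = 66, f = 29, h = 250.
P76 = 1500 + ((95 − 66)/29)·250 = 1500 + 250 = 1750.

1750.00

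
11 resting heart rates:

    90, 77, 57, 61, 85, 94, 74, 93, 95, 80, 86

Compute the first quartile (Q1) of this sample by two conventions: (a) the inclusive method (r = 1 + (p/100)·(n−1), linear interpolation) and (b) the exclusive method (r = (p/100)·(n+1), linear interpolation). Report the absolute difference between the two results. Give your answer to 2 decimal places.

Sorted: 57, 61, 74, 77, 80, 85, 86, 90, 93, 94, 95.
n = 11.
(a) r = 3.5; between ranks 3 (74) and 4 (77): 75.5.
(b) r = 3 → value at rank 3 = 74.
|75.5 − 74| = 1.5.

1.50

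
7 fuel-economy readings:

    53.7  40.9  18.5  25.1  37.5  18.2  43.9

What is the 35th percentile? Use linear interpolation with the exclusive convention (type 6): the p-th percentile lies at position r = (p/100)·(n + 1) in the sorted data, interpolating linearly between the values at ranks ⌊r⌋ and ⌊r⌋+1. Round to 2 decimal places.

23.78

Sorted: 18.2, 18.5, 25.1, 37.5, 40.9, 43.9, 53.7.
n = 7.
r = (35/100)·(7 + 1) = 2.8.
Rank 2 is 18.5 and rank 3 is 25.1.
Interpolate: 18.5 + 0.8·(25.1 − 18.5) = 18.5 + 0.8·6.6 = 23.78.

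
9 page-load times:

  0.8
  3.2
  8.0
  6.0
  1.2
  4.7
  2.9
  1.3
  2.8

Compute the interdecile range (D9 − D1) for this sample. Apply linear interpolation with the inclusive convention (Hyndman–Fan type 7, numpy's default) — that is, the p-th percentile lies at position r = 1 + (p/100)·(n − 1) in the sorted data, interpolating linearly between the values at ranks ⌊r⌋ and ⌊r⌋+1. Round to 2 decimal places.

5.28

Sorted: 0.8, 1.2, 1.3, 2.8, 2.9, 3.2, 4.7, 6.0, 8.0.
n = 9.
P10: r = 1.8; ranks 1–2 are 0.8, 1.2; interpolating gives 1.12.
P90: r = 8.2; ranks 8–9 are 6.0, 8.0; interpolating gives 6.4.
Difference: 6.4 − 1.12 = 5.28.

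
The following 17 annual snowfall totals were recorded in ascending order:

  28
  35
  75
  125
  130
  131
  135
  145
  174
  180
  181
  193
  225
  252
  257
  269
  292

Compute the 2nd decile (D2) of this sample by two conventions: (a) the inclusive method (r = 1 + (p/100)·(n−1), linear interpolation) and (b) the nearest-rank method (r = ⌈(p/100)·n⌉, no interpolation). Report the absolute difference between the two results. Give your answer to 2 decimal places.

n = 17.
(a) r = 4.2; between ranks 4 (125) and 5 (130): 126.
(b) the nearest-rank method: rank 4 → 125.
|126 − 125| = 1.

1.00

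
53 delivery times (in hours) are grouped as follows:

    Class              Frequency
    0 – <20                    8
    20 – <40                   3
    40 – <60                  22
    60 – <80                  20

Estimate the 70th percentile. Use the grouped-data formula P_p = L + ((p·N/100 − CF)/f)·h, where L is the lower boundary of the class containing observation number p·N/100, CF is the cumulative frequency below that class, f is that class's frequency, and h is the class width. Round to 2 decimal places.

N = 53; target position k = 70/100 · 53 = 37.1.
Cumulative frequencies: 8, 11, 33, 53.
Observation 37.1 falls in the class 60 – <80.
L = 60, CF = 33, f = 20, h = 20.
P70 = 60 + ((37.1 − 33)/20)·20 = 60 + 4.1 = 64.1.

64.10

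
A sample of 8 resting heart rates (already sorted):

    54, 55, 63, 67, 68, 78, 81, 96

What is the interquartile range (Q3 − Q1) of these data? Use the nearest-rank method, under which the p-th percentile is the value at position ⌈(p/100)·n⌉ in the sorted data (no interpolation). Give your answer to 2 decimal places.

23.00

n = 8.
P25: rank ⌈25/100·8⌉ = 2 → 55.
P75: rank ⌈75/100·8⌉ = 6 → 78.
Difference: 78 − 55 = 23.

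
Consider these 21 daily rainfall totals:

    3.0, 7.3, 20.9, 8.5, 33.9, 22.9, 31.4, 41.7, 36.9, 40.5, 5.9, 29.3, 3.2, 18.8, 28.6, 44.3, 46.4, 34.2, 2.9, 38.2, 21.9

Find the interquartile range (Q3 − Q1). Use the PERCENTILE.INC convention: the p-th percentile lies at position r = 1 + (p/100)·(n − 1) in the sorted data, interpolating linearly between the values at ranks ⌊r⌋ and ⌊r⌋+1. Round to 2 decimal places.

Sorted: 2.9, 3.0, 3.2, 5.9, 7.3, 8.5, 18.8, 20.9, 21.9, 22.9, 28.6, 29.3, 31.4, 33.9, 34.2, 36.9, 38.2, 40.5, 41.7, 44.3, 46.4.
n = 21.
P25: r = 6 (integer) → 8.5.
P75: r = 16 (integer) → 36.9.
Difference: 36.9 − 8.5 = 28.4.

28.40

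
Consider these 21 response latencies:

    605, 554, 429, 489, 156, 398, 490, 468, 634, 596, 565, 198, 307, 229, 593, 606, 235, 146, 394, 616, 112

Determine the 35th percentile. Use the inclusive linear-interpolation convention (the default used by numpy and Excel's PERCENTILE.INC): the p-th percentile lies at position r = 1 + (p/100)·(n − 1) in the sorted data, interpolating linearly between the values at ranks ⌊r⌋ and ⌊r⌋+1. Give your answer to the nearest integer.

Sorted: 112, 146, 156, 198, 229, 235, 307, 394, 398, 429, 468, 489, 490, 554, 565, 593, 596, 605, 606, 616, 634.
n = 21.
r = 1 + (35/100)·(21 − 1) = 1 + 7 = 8.
r is an integer, so P35 is the value at rank 8: 394.

394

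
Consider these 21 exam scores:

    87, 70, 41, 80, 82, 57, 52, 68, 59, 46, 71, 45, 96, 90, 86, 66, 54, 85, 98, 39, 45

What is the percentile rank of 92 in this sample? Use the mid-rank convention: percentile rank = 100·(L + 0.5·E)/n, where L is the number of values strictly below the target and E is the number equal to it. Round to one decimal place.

90.5

Sorted: 39, 41, 45, 45, 46, 52, 54, 57, 59, 66, 68, 70, 71, 80, 82, 85, 86, 87, 90, 96, 98.
Count below 92: L = 19; count equal: E = 0; n = 21.
Percentile rank = 100·(19 + 0.5·0)/21 = 100·19/21 = 90.48.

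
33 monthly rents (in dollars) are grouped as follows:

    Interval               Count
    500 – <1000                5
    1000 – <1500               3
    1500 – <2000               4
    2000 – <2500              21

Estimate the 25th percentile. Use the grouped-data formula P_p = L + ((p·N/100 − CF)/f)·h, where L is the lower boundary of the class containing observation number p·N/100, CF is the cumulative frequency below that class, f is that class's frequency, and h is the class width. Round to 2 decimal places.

1531.25

N = 33; target position k = 25/100 · 33 = 8.25.
Cumulative frequencies: 5, 8, 12, 33.
Observation 8.25 falls in the class 1500 – <2000.
L = 1500, CF = 8, f = 4, h = 500.
P25 = 1500 + ((8.25 − 8)/4)·500 = 1500 + 31.25 = 1531.25.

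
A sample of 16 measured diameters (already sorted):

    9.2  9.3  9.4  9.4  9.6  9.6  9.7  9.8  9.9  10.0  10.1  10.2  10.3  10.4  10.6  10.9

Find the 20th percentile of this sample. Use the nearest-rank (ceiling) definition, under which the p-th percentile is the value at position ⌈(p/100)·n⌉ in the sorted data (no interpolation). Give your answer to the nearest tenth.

n = 16.
Position = ⌈20/100 · 16⌉ = ⌈3.2⌉ = 4.
The value at rank 4 is 9.4.

9.4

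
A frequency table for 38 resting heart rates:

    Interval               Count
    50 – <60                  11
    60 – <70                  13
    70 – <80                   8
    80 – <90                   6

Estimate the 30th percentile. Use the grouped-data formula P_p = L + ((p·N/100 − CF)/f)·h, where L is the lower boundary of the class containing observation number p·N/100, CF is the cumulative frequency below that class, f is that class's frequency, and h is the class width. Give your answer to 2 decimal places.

60.31

N = 38; target position k = 30/100 · 38 = 11.4.
Cumulative frequencies: 11, 24, 32, 38.
Observation 11.4 falls in the class 60 – <70.
L = 60, CF = 11, f = 13, h = 10.
P30 = 60 + ((11.4 − 11)/13)·10 = 60 + 0.307692 = 60.3077.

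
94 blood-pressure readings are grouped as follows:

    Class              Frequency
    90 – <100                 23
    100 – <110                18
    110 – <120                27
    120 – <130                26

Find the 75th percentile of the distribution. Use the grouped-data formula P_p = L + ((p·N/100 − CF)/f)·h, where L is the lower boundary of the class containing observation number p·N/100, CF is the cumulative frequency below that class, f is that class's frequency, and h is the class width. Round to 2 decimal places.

120.96

N = 94; target position k = 75/100 · 94 = 70.5.
Cumulative frequencies: 23, 41, 68, 94.
Observation 70.5 falls in the class 120 – <130.
L = 120, CF = 68, f = 26, h = 10.
P75 = 120 + ((70.5 − 68)/26)·10 = 120 + 0.961538 = 120.962.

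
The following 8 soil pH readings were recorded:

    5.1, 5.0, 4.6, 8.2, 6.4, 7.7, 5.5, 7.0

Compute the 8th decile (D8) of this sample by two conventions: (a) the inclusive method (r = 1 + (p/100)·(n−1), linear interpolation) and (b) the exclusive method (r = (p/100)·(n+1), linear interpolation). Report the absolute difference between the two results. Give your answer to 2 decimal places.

0.38

Sorted: 4.6, 5.0, 5.1, 5.5, 6.4, 7.0, 7.7, 8.2.
n = 8.
(a) r = 6.6; between ranks 6 (7.0) and 7 (7.7): 7.42.
(b) r = 7.2; between ranks 7 (7.7) and 8 (8.2): 7.8.
|7.42 − 7.8| = 0.38.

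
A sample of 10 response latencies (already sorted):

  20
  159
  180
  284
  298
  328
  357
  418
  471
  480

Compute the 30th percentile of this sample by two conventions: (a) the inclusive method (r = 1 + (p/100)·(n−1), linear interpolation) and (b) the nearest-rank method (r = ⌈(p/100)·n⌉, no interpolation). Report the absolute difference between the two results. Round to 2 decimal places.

n = 10.
(a) r = 3.7; between ranks 3 (180) and 4 (284): 252.8.
(b) the nearest-rank method: rank 3 → 180.
|252.8 − 180| = 72.8.

72.80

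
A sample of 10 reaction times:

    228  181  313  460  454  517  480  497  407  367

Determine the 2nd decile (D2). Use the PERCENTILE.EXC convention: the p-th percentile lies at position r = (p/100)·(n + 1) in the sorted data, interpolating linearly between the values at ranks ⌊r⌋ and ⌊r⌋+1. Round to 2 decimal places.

245.00

Sorted: 181, 228, 313, 367, 407, 454, 460, 480, 497, 517.
n = 10.
r = (20/100)·(10 + 1) = 2.2.
Rank 2 is 228 and rank 3 is 313.
Interpolate: 228 + 0.2·(313 − 228) = 228 + 0.2·85 = 245.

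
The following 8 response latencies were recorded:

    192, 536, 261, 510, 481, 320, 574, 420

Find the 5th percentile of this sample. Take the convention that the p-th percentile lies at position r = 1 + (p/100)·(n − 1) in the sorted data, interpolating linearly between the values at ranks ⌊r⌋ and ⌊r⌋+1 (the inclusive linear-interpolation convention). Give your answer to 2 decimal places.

Sorted: 192, 261, 320, 420, 481, 510, 536, 574.
n = 8.
r = 1 + (5/100)·(8 − 1) = 1 + 0.35 = 1.35.
Rank 1 is 192 and rank 2 is 261.
Interpolate: 192 + 0.35·(261 − 192) = 192 + 0.35·69 = 216.15.

216.15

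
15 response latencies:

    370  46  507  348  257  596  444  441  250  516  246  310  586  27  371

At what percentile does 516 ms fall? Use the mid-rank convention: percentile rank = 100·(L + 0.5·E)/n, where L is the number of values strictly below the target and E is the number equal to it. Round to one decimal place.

Sorted: 27, 46, 246, 250, 257, 310, 348, 370, 371, 441, 444, 507, 516, 586, 596.
Count below 516: L = 12; count equal: E = 1; n = 15.
Percentile rank = 100·(12 + 0.5·1)/15 = 100·12.5/15 = 83.33.

83.3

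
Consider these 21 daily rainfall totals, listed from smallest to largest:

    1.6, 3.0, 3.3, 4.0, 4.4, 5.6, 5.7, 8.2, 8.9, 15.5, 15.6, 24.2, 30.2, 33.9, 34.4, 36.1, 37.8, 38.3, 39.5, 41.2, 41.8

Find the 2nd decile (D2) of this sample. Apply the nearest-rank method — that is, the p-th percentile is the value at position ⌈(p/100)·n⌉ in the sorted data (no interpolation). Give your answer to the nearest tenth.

n = 21.
Position = ⌈20/100 · 21⌉ = ⌈4.2⌉ = 5.
The value at rank 5 is 4.4.

4.4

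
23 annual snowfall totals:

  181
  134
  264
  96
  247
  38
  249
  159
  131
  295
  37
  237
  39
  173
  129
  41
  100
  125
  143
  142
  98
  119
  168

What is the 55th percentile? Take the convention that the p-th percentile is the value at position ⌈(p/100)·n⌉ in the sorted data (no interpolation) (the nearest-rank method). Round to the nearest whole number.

Sorted: 37, 38, 39, 41, 96, 98, 100, 119, 125, 129, 131, 134, 142, 143, 159, 168, 173, 181, 237, 247, 249, 264, 295.
n = 23.
Position = ⌈55/100 · 23⌉ = ⌈12.65⌉ = 13.
The value at rank 13 is 142.

142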